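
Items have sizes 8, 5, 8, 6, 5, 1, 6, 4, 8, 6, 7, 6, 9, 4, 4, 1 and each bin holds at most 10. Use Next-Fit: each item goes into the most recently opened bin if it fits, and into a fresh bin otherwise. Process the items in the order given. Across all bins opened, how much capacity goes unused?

Put 8 in bin 1; 2 remain.
Put 5 in bin 2; 5 remain.
Put 8 in bin 3; 2 remain.
Put 6 in bin 4; 4 remain.
Put 5 in bin 5; 5 remain.
Put 1 in bin 5; 4 remain.
Put 6 in bin 6; 4 remain.
Put 4 in bin 6; 0 remain.
Put 8 in bin 7; 2 remain.
Put 6 in bin 8; 4 remain.
Put 7 in bin 9; 3 remain.
Put 6 in bin 10; 4 remain.
Put 9 in bin 11; 1 remain.
Put 4 in bin 12; 6 remain.
Put 4 in bin 12; 2 remain.
Put 1 in bin 12; 1 remain.
12 bins × 10 = 120; used 88; unused 32.

32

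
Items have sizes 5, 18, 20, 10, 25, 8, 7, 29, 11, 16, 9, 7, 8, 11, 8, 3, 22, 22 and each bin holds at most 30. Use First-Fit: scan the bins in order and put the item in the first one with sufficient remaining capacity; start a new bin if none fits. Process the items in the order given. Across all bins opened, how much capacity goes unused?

31

5 → bin 1 (remaining 25)
18 → bin 1 (remaining 7)
20 → bin 2 (remaining 10)
10 → bin 2 (remaining 0)
25 → bin 3 (remaining 5)
8 → bin 4 (remaining 22)
7 → bin 1 (remaining 0)
29 → bin 5 (remaining 1)
11 → bin 4 (remaining 11)
16 → bin 6 (remaining 14)
9 → bin 4 (remaining 2)
7 → bin 6 (remaining 7)
8 → bin 7 (remaining 22)
11 → bin 7 (remaining 11)
8 → bin 7 (remaining 3)
3 → bin 3 (remaining 2)
22 → bin 8 (remaining 8)
22 → bin 9 (remaining 8)
9 bins × 30 = 270; used 239; unused 31.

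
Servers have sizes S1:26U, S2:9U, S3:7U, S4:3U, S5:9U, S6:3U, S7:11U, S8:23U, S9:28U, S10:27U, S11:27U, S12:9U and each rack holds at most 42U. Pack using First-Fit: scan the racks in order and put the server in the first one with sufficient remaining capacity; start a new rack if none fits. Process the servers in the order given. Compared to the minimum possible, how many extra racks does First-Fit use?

First-Fit: [26,9,7] [3,9,3,11,9] [23] [28] [27] [27] → 6 racks.
Total size 182U; any packing needs at least ⌈182/42⌉ = 5 racks.
An optimal packing achieves that bound: [28,11,3] [27,9,3] [27,9] [26,9,7] [23] → 5 racks.
Excess: 6 − 5 = 1.

1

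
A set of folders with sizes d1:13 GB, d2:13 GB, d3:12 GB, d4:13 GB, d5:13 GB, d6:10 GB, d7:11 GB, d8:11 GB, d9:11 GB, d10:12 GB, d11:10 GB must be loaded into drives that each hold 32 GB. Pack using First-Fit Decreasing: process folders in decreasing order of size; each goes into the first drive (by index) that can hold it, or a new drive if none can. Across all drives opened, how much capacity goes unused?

Sorted descending: 13, 13, 13, 13, 12, 12, 11, 11, 11, 10, 10.
drive 1: place 13 GB, 19 GB left
drive 1: place 13 GB, 6 GB left
drive 2: place 13 GB, 19 GB left
drive 2: place 13 GB, 6 GB left
drive 3: place 12 GB, 20 GB left
drive 3: place 12 GB, 8 GB left
drive 4: place 11 GB, 21 GB left
drive 4: place 11 GB, 10 GB left
drive 5: place 11 GB, 21 GB left
drive 4: place 10 GB, 0 GB left
drive 5: place 10 GB, 11 GB left
5 drives × 32 GB = 160 GB; used 129 GB; unused 31 GB.

31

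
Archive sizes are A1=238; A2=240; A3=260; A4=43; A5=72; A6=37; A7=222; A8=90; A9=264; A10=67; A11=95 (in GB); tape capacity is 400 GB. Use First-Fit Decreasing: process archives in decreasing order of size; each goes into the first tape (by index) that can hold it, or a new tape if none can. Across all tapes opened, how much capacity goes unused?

Sorted descending: 264, 260, 240, 238, 222, 95, 90, 72, 67, 43, 37.
Put 264 GB in tape 1; 136 GB remain.
Put 260 GB in tape 2; 140 GB remain.
Put 240 GB in tape 3; 160 GB remain.
Put 238 GB in tape 4; 162 GB remain.
Put 222 GB in tape 5; 178 GB remain.
Put 95 GB in tape 1; 41 GB remain.
Put 90 GB in tape 2; 50 GB remain.
Put 72 GB in tape 3; 88 GB remain.
Put 67 GB in tape 3; 21 GB remain.
Put 43 GB in tape 2; 7 GB remain.
Put 37 GB in tape 1; 4 GB remain.
5 tapes × 400 GB = 2000 GB; used 1628 GB; unused 372 GB.

372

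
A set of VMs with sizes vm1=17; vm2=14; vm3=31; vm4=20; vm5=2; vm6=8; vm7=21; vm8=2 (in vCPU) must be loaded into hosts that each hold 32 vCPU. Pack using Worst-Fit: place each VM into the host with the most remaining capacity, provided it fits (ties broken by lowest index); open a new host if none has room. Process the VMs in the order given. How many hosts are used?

Put vm1 (17 vCPU) in host 1; 15 vCPU remain.
Put vm2 (14 vCPU) in host 1; 1 vCPU remain.
Put vm3 (31 vCPU) in host 2; 1 vCPU remain.
Put vm4 (20 vCPU) in host 3; 12 vCPU remain.
Put vm5 (2 vCPU) in host 3; 10 vCPU remain.
Put vm6 (8 vCPU) in host 3; 2 vCPU remain.
Put vm7 (21 vCPU) in host 4; 11 vCPU remain.
Put vm8 (2 vCPU) in host 4; 9 vCPU remain.

4 hosts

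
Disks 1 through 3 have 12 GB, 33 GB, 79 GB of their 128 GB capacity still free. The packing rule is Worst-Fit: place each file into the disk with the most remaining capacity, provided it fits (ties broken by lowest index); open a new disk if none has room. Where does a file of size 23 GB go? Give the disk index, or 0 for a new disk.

3

Disks with room: disk 2 (33 GB), disk 3 (79 GB).
Most room is disk 3 with 79 GB free.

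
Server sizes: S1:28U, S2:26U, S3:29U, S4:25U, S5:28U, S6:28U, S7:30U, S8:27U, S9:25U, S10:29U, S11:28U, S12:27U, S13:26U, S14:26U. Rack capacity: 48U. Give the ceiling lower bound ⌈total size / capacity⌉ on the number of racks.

8

Total size = 28 + 26 + 29 + 25 + 28 + 28 + 30 + 27 + 25 + 29 + 28 + 27 + 26 + 26 = 382U.
⌈382 / 48⌉ = 8.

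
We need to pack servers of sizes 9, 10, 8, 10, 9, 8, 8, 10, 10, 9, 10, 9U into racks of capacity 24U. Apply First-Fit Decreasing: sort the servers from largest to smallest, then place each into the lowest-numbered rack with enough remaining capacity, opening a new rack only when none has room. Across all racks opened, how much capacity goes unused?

34

Sorted descending: 10, 10, 10, 10, 10, 9, 9, 9, 9, 8, 8, 8.
Put 10U in rack 1; 14U remain.
Put 10U in rack 1; 4U remain.
Put 10U in rack 2; 14U remain.
Put 10U in rack 2; 4U remain.
Put 10U in rack 3; 14U remain.
Put 9U in rack 3; 5U remain.
Put 9U in rack 4; 15U remain.
Put 9U in rack 4; 6U remain.
Put 9U in rack 5; 15U remain.
Put 8U in rack 5; 7U remain.
Put 8U in rack 6; 16U remain.
Put 8U in rack 6; 8U remain.
6 racks × 24U = 144U; used 110U; unused 34U.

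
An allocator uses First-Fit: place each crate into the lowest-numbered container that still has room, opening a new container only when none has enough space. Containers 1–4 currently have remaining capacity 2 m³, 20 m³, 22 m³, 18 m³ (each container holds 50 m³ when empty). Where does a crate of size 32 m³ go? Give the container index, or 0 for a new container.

No container has ≥ 32 m³ free, so a new container is opened.

0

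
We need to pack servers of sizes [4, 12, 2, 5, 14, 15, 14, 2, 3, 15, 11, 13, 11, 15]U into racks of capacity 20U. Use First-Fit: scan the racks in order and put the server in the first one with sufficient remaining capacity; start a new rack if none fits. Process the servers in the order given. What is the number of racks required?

4U → rack 1 (remaining 16U)
12U → rack 1 (remaining 4U)
2U → rack 1 (remaining 2U)
5U → rack 2 (remaining 15U)
14U → rack 2 (remaining 1U)
15U → rack 3 (remaining 5U)
14U → rack 4 (remaining 6U)
2U → rack 1 (remaining 0U)
3U → rack 3 (remaining 2U)
15U → rack 5 (remaining 5U)
11U → rack 6 (remaining 9U)
13U → rack 7 (remaining 7U)
11U → rack 8 (remaining 9U)
15U → rack 9 (remaining 5U)
Final racks: [4,12,2,2] [5,14] [15,3] [14] [15] [11] [13] [11] [15].

9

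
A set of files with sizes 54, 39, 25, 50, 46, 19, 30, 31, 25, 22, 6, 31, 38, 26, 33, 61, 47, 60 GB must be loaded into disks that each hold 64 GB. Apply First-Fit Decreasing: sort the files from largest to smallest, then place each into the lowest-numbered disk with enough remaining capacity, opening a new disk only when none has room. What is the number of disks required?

Sorted descending: 61, 60, 54, 50, 47, 46, 39, 38, 33, 31, 31, 30, 26, 25, 25, 22, 19, 6.
disk 1: place 61 GB, 3 GB left
disk 2: place 60 GB, 4 GB left
disk 3: place 54 GB, 10 GB left
disk 4: place 50 GB, 14 GB left
disk 5: place 47 GB, 17 GB left
disk 6: place 46 GB, 18 GB left
disk 7: place 39 GB, 25 GB left
disk 8: place 38 GB, 26 GB left
disk 9: place 33 GB, 31 GB left
disk 9: place 31 GB, 0 GB left
disk 10: place 31 GB, 33 GB left
disk 10: place 30 GB, 3 GB left
disk 8: place 26 GB, 0 GB left
disk 7: place 25 GB, 0 GB left
disk 11: place 25 GB, 39 GB left
disk 11: place 22 GB, 17 GB left
disk 12: place 19 GB, 45 GB left
disk 3: place 6 GB, 4 GB left
Final disks: [61] [60] [54,6] [50] [47] [46] [39,25] [38,26] [33,31] [31,30] [25,22] [19].

12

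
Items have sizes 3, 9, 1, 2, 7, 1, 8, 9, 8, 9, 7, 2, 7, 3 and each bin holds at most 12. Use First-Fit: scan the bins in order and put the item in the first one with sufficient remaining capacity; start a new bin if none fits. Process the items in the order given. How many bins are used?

bin 1: place 3, 9 left
bin 1: place 9, 0 left
bin 2: place 1, 11 left
bin 2: place 2, 9 left
bin 2: place 7, 2 left
bin 2: place 1, 1 left
bin 3: place 8, 4 left
bin 4: place 9, 3 left
bin 5: place 8, 4 left
bin 6: place 9, 3 left
bin 7: place 7, 5 left
bin 3: place 2, 2 left
bin 8: place 7, 5 left
bin 4: place 3, 0 left
Final bins: [3,9] [1,2,7,1] [8,2] [9,3] [8] [9] [7] [7].

8 bins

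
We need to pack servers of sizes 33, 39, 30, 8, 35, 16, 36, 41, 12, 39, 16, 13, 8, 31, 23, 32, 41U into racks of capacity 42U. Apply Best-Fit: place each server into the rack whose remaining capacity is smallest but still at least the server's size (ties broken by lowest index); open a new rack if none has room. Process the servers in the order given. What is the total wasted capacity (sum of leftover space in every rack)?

rack 1: place 33U, 9U left
rack 2: place 39U, 3U left
rack 3: place 30U, 12U left
rack 1: place 8U, 1U left
rack 4: place 35U, 7U left
rack 5: place 16U, 26U left
rack 6: place 36U, 6U left
rack 7: place 41U, 1U left
rack 3: place 12U, 0U left
rack 8: place 39U, 3U left
rack 5: place 16U, 10U left
rack 9: place 13U, 29U left
rack 5: place 8U, 2U left
rack 10: place 31U, 11U left
rack 9: place 23U, 6U left
rack 11: place 32U, 10U left
rack 12: place 41U, 1U left
12 racks × 42U = 504U; used 453U; unused 51U.

51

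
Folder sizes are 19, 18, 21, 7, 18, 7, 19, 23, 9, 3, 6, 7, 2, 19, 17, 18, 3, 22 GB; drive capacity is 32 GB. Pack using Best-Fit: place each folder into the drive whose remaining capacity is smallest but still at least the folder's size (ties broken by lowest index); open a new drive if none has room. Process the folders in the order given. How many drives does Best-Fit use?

10

Put 19 GB in drive 1; 13 GB remain.
Put 18 GB in drive 2; 14 GB remain.
Put 21 GB in drive 3; 11 GB remain.
Put 7 GB in drive 3; 4 GB remain.
Put 18 GB in drive 4; 14 GB remain.
Put 7 GB in drive 1; 6 GB remain.
Put 19 GB in drive 5; 13 GB remain.
Put 23 GB in drive 6; 9 GB remain.
Put 9 GB in drive 6; 0 GB remain.
Put 3 GB in drive 3; 1 GB remain.
Put 6 GB in drive 1; 0 GB remain.
Put 7 GB in drive 5; 6 GB remain.
Put 2 GB in drive 5; 4 GB remain.
Put 19 GB in drive 7; 13 GB remain.
Put 17 GB in drive 8; 15 GB remain.
Put 18 GB in drive 9; 14 GB remain.
Put 3 GB in drive 5; 1 GB remain.
Put 22 GB in drive 10; 10 GB remain.
Final drives: [19,7,6] [18] [21,7,3] [18] [19,7,2,3] [23,9] [19] [17] [18] [22].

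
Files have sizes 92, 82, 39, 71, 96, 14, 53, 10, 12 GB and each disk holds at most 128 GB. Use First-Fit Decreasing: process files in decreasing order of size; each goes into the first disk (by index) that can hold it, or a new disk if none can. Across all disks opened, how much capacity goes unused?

Sorted descending: 96, 92, 82, 71, 53, 39, 14, 12, 10.
96 GB → disk 1 (remaining 32 GB)
92 GB → disk 2 (remaining 36 GB)
82 GB → disk 3 (remaining 46 GB)
71 GB → disk 4 (remaining 57 GB)
53 GB → disk 4 (remaining 4 GB)
39 GB → disk 3 (remaining 7 GB)
14 GB → disk 1 (remaining 18 GB)
12 GB → disk 1 (remaining 6 GB)
10 GB → disk 2 (remaining 26 GB)
4 disks × 128 GB = 512 GB; used 469 GB; unused 43 GB.

43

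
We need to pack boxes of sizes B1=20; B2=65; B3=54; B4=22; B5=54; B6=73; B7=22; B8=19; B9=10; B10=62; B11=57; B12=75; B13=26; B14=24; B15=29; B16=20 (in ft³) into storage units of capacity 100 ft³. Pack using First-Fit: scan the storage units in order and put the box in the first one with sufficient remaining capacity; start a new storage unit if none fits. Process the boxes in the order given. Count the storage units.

7 storage units

storage unit 1: place B1 (20 ft³), 80 ft³ left
storage unit 1: place B2 (65 ft³), 15 ft³ left
storage unit 2: place B3 (54 ft³), 46 ft³ left
storage unit 2: place B4 (22 ft³), 24 ft³ left
storage unit 3: place B5 (54 ft³), 46 ft³ left
storage unit 4: place B6 (73 ft³), 27 ft³ left
storage unit 2: place B7 (22 ft³), 2 ft³ left
storage unit 3: place B8 (19 ft³), 27 ft³ left
storage unit 1: place B9 (10 ft³), 5 ft³ left
storage unit 5: place B10 (62 ft³), 38 ft³ left
storage unit 6: place B11 (57 ft³), 43 ft³ left
storage unit 7: place B12 (75 ft³), 25 ft³ left
storage unit 3: place B13 (26 ft³), 1 ft³ left
storage unit 4: place B14 (24 ft³), 3 ft³ left
storage unit 5: place B15 (29 ft³), 9 ft³ left
storage unit 6: place B16 (20 ft³), 23 ft³ left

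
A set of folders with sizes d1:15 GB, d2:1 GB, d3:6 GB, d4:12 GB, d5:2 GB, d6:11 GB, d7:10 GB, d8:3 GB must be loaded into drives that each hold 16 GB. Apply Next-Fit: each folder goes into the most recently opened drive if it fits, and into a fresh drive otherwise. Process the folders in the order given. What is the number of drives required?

d1 (15 GB) → drive 1 (remaining 1 GB)
d2 (1 GB) → drive 1 (remaining 0 GB)
d3 (6 GB) → drive 2 (remaining 10 GB)
d4 (12 GB) → drive 3 (remaining 4 GB)
d5 (2 GB) → drive 3 (remaining 2 GB)
d6 (11 GB) → drive 4 (remaining 5 GB)
d7 (10 GB) → drive 5 (remaining 6 GB)
d8 (3 GB) → drive 5 (remaining 3 GB)

5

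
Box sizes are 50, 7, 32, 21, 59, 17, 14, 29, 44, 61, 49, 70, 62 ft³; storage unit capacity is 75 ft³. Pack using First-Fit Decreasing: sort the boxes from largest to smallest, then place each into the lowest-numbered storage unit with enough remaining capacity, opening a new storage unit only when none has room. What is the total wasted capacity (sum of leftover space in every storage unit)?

85

Sorted descending: 70, 62, 61, 59, 50, 49, 44, 32, 29, 21, 17, 14, 7.
70 ft³ → storage unit 1 (remaining 5 ft³)
62 ft³ → storage unit 2 (remaining 13 ft³)
61 ft³ → storage unit 3 (remaining 14 ft³)
59 ft³ → storage unit 4 (remaining 16 ft³)
50 ft³ → storage unit 5 (remaining 25 ft³)
49 ft³ → storage unit 6 (remaining 26 ft³)
44 ft³ → storage unit 7 (remaining 31 ft³)
32 ft³ → storage unit 8 (remaining 43 ft³)
29 ft³ → storage unit 7 (remaining 2 ft³)
21 ft³ → storage unit 5 (remaining 4 ft³)
17 ft³ → storage unit 6 (remaining 9 ft³)
14 ft³ → storage unit 3 (remaining 0 ft³)
7 ft³ → storage unit 2 (remaining 6 ft³)
8 storage units × 75 ft³ = 600 ft³; used 515 ft³; unused 85 ft³.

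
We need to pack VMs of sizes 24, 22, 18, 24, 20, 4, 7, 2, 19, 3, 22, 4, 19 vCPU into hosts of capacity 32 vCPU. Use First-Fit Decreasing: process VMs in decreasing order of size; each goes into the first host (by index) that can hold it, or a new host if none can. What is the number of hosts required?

Sorted descending: 24, 24, 22, 22, 20, 19, 19, 18, 7, 4, 4, 3, 2.
host 1: place 24 vCPU, 8 vCPU left
host 2: place 24 vCPU, 8 vCPU left
host 3: place 22 vCPU, 10 vCPU left
host 4: place 22 vCPU, 10 vCPU left
host 5: place 20 vCPU, 12 vCPU left
host 6: place 19 vCPU, 13 vCPU left
host 7: place 19 vCPU, 13 vCPU left
host 8: place 18 vCPU, 14 vCPU left
host 1: place 7 vCPU, 1 vCPU left
host 2: place 4 vCPU, 4 vCPU left
host 2: place 4 vCPU, 0 vCPU left
host 3: place 3 vCPU, 7 vCPU left
host 3: place 2 vCPU, 5 vCPU left
Final hosts: [24,7] [24,4,4] [22,3,2] [22] [20] [19] [19] [18].

8 hosts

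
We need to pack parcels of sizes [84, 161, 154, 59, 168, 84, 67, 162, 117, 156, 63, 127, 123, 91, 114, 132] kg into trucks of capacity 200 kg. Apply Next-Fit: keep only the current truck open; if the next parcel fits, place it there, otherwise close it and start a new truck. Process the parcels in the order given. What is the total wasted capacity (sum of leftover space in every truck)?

938

truck 1: place 84 kg, 116 kg left
truck 2: place 161 kg, 39 kg left
truck 3: place 154 kg, 46 kg left
truck 4: place 59 kg, 141 kg left
truck 5: place 168 kg, 32 kg left
truck 6: place 84 kg, 116 kg left
truck 6: place 67 kg, 49 kg left
truck 7: place 162 kg, 38 kg left
truck 8: place 117 kg, 83 kg left
truck 9: place 156 kg, 44 kg left
truck 10: place 63 kg, 137 kg left
truck 10: place 127 kg, 10 kg left
truck 11: place 123 kg, 77 kg left
truck 12: place 91 kg, 109 kg left
truck 13: place 114 kg, 86 kg left
truck 14: place 132 kg, 68 kg left
14 trucks × 200 kg = 2800 kg; used 1862 kg; unused 938 kg.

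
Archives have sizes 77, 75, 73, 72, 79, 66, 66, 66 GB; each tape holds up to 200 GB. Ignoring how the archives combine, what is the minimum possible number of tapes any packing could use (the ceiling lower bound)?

3

Total size = 77 + 75 + 73 + 72 + 79 + 66 + 66 + 66 = 574 GB.
⌈574 / 200⌉ = 3.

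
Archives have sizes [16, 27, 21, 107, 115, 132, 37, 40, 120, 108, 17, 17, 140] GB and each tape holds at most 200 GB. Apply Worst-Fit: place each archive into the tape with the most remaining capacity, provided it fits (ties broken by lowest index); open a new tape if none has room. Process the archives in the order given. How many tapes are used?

tape 1: place 16 GB, 184 GB left
tape 1: place 27 GB, 157 GB left
tape 1: place 21 GB, 136 GB left
tape 1: place 107 GB, 29 GB left
tape 2: place 115 GB, 85 GB left
tape 3: place 132 GB, 68 GB left
tape 2: place 37 GB, 48 GB left
tape 3: place 40 GB, 28 GB left
tape 4: place 120 GB, 80 GB left
tape 5: place 108 GB, 92 GB left
tape 5: place 17 GB, 75 GB left
tape 4: place 17 GB, 63 GB left
tape 6: place 140 GB, 60 GB left
Final tapes: [16,27,21,107] [115,37] [132,40] [120,17] [108,17] [140].

6 tapes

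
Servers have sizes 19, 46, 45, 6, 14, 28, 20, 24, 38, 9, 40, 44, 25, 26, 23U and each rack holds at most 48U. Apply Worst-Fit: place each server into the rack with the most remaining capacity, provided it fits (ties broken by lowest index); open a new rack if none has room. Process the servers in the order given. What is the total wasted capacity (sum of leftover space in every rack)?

Put 19U in rack 1; 29U remain.
Put 46U in rack 2; 2U remain.
Put 45U in rack 3; 3U remain.
Put 6U in rack 1; 23U remain.
Put 14U in rack 1; 9U remain.
Put 28U in rack 4; 20U remain.
Put 20U in rack 4; 0U remain.
Put 24U in rack 5; 24U remain.
Put 38U in rack 6; 10U remain.
Put 9U in rack 5; 15U remain.
Put 40U in rack 7; 8U remain.
Put 44U in rack 8; 4U remain.
Put 25U in rack 9; 23U remain.
Put 26U in rack 10; 22U remain.
Put 23U in rack 9; 0U remain.
10 racks × 48U = 480U; used 407U; unused 73U.

73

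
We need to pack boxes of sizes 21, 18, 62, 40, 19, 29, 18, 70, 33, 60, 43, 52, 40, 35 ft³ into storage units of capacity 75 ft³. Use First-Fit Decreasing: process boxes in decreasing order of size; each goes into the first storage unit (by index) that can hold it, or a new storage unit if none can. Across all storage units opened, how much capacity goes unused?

60

Sorted descending: 70, 62, 60, 52, 43, 40, 40, 35, 33, 29, 21, 19, 18, 18.
70 ft³ → storage unit 1 (remaining 5 ft³)
62 ft³ → storage unit 2 (remaining 13 ft³)
60 ft³ → storage unit 3 (remaining 15 ft³)
52 ft³ → storage unit 4 (remaining 23 ft³)
43 ft³ → storage unit 5 (remaining 32 ft³)
40 ft³ → storage unit 6 (remaining 35 ft³)
40 ft³ → storage unit 7 (remaining 35 ft³)
35 ft³ → storage unit 6 (remaining 0 ft³)
33 ft³ → storage unit 7 (remaining 2 ft³)
29 ft³ → storage unit 5 (remaining 3 ft³)
21 ft³ → storage unit 4 (remaining 2 ft³)
19 ft³ → storage unit 8 (remaining 56 ft³)
18 ft³ → storage unit 8 (remaining 38 ft³)
18 ft³ → storage unit 8 (remaining 20 ft³)
8 storage units × 75 ft³ = 600 ft³; used 540 ft³; unused 60 ft³.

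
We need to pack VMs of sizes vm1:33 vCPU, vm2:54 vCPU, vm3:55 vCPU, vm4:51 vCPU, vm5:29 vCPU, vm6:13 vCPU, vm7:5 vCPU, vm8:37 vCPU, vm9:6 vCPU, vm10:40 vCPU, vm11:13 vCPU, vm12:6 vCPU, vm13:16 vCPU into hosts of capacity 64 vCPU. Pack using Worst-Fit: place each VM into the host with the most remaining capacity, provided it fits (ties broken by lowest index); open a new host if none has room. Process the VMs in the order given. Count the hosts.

7

vm1 (33 vCPU) → host 1 (remaining 31 vCPU)
vm2 (54 vCPU) → host 2 (remaining 10 vCPU)
vm3 (55 vCPU) → host 3 (remaining 9 vCPU)
vm4 (51 vCPU) → host 4 (remaining 13 vCPU)
vm5 (29 vCPU) → host 1 (remaining 2 vCPU)
vm6 (13 vCPU) → host 4 (remaining 0 vCPU)
vm7 (5 vCPU) → host 2 (remaining 5 vCPU)
vm8 (37 vCPU) → host 5 (remaining 27 vCPU)
vm9 (6 vCPU) → host 5 (remaining 21 vCPU)
vm10 (40 vCPU) → host 6 (remaining 24 vCPU)
vm11 (13 vCPU) → host 6 (remaining 11 vCPU)
vm12 (6 vCPU) → host 5 (remaining 15 vCPU)
vm13 (16 vCPU) → host 7 (remaining 48 vCPU)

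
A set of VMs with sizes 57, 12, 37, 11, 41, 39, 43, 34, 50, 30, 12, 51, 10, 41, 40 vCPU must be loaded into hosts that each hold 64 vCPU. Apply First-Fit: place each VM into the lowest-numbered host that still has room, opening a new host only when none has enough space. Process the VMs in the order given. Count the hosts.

10 hosts

Put 57 vCPU in host 1; 7 vCPU remain.
Put 12 vCPU in host 2; 52 vCPU remain.
Put 37 vCPU in host 2; 15 vCPU remain.
Put 11 vCPU in host 2; 4 vCPU remain.
Put 41 vCPU in host 3; 23 vCPU remain.
Put 39 vCPU in host 4; 25 vCPU remain.
Put 43 vCPU in host 5; 21 vCPU remain.
Put 34 vCPU in host 6; 30 vCPU remain.
Put 50 vCPU in host 7; 14 vCPU remain.
Put 30 vCPU in host 6; 0 vCPU remain.
Put 12 vCPU in host 3; 11 vCPU remain.
Put 51 vCPU in host 8; 13 vCPU remain.
Put 10 vCPU in host 3; 1 vCPU remain.
Put 41 vCPU in host 9; 23 vCPU remain.
Put 40 vCPU in host 10; 24 vCPU remain.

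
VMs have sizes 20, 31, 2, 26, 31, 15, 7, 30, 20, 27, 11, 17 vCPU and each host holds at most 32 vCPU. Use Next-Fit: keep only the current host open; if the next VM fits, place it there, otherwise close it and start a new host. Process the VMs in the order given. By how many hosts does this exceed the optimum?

Next-Fit: [20] [31] [2,26] [31] [15,7] [30] [20] [27] [11,17] → 9 hosts.
Total size 237 vCPU; any packing needs at least ⌈237/32⌉ = 8 hosts.
An optimal packing achieves that bound: [31] [31] [30,2] [27] [26] [20,11] [20,7] [17,15] → 8 hosts.
Excess: 9 − 8 = 1.

1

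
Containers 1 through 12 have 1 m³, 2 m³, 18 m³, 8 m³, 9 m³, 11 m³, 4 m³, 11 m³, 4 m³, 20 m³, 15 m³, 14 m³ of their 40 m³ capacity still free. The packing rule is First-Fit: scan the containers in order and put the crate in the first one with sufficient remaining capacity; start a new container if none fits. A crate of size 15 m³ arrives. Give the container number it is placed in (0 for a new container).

3

Containers with room: container 3 (18 m³), container 10 (20 m³), container 11 (15 m³).
The first with room is container 3.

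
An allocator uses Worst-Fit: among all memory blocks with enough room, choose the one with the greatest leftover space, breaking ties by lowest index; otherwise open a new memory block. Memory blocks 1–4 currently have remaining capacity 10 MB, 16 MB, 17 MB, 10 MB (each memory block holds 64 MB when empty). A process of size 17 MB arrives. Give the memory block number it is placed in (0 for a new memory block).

Memory blocks with room: memory block 3 (17 MB).
Most room is memory block 3 with 17 MB free.

3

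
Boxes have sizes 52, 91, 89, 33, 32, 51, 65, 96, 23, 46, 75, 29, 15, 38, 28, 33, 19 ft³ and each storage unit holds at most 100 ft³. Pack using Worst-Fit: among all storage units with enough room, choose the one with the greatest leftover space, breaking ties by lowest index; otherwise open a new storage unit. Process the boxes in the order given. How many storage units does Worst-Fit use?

storage unit 1: place 52 ft³, 48 ft³ left
storage unit 2: place 91 ft³, 9 ft³ left
storage unit 3: place 89 ft³, 11 ft³ left
storage unit 1: place 33 ft³, 15 ft³ left
storage unit 4: place 32 ft³, 68 ft³ left
storage unit 4: place 51 ft³, 17 ft³ left
storage unit 5: place 65 ft³, 35 ft³ left
storage unit 6: place 96 ft³, 4 ft³ left
storage unit 5: place 23 ft³, 12 ft³ left
storage unit 7: place 46 ft³, 54 ft³ left
storage unit 8: place 75 ft³, 25 ft³ left
storage unit 7: place 29 ft³, 25 ft³ left
storage unit 7: place 15 ft³, 10 ft³ left
storage unit 9: place 38 ft³, 62 ft³ left
storage unit 9: place 28 ft³, 34 ft³ left
storage unit 9: place 33 ft³, 1 ft³ left
storage unit 8: place 19 ft³, 6 ft³ left

9 storage units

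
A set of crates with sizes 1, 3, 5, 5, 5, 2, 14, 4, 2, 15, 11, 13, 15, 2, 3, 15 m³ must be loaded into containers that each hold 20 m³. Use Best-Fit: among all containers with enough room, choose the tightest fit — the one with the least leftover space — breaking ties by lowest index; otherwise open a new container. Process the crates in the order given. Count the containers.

7 containers

Put 1 m³ in container 1; 19 m³ remain.
Put 3 m³ in container 1; 16 m³ remain.
Put 5 m³ in container 1; 11 m³ remain.
Put 5 m³ in container 1; 6 m³ remain.
Put 5 m³ in container 1; 1 m³ remain.
Put 2 m³ in container 2; 18 m³ remain.
Put 14 m³ in container 2; 4 m³ remain.
Put 4 m³ in container 2; 0 m³ remain.
Put 2 m³ in container 3; 18 m³ remain.
Put 15 m³ in container 3; 3 m³ remain.
Put 11 m³ in container 4; 9 m³ remain.
Put 13 m³ in container 5; 7 m³ remain.
Put 15 m³ in container 6; 5 m³ remain.
Put 2 m³ in container 3; 1 m³ remain.
Put 3 m³ in container 6; 2 m³ remain.
Put 15 m³ in container 7; 5 m³ remain.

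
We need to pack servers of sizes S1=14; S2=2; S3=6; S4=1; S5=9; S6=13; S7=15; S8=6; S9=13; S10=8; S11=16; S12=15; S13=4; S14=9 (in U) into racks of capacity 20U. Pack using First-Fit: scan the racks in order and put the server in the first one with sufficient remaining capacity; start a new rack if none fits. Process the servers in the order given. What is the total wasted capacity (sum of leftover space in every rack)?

29

Put S1 (14U) in rack 1; 6U remain.
Put S2 (2U) in rack 1; 4U remain.
Put S3 (6U) in rack 2; 14U remain.
Put S4 (1U) in rack 1; 3U remain.
Put S5 (9U) in rack 2; 5U remain.
Put S6 (13U) in rack 3; 7U remain.
Put S7 (15U) in rack 4; 5U remain.
Put S8 (6U) in rack 3; 1U remain.
Put S9 (13U) in rack 5; 7U remain.
Put S10 (8U) in rack 6; 12U remain.
Put S11 (16U) in rack 7; 4U remain.
Put S12 (15U) in rack 8; 5U remain.
Put S13 (4U) in rack 2; 1U remain.
Put S14 (9U) in rack 6; 3U remain.
8 racks × 20U = 160U; used 131U; unused 29U.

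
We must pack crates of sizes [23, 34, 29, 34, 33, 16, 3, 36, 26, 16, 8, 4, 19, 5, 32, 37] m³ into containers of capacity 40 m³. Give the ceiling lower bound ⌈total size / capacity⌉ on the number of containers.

Total size = 23 + 34 + 29 + 34 + 33 + 16 + 3 + 36 + 26 + 16 + 8 + 4 + 19 + 5 + 32 + 37 = 355 m³.
⌈355 / 40⌉ = 9.

9 containers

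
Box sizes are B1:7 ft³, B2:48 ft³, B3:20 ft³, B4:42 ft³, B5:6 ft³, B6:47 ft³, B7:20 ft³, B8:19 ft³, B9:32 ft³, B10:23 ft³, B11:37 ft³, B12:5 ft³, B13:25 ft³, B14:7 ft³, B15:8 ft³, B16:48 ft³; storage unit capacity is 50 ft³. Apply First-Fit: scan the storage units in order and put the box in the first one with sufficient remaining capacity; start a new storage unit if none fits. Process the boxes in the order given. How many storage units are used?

9

Put B1 (7 ft³) in storage unit 1; 43 ft³ remain.
Put B2 (48 ft³) in storage unit 2; 2 ft³ remain.
Put B3 (20 ft³) in storage unit 1; 23 ft³ remain.
Put B4 (42 ft³) in storage unit 3; 8 ft³ remain.
Put B5 (6 ft³) in storage unit 1; 17 ft³ remain.
Put B6 (47 ft³) in storage unit 4; 3 ft³ remain.
Put B7 (20 ft³) in storage unit 5; 30 ft³ remain.
Put B8 (19 ft³) in storage unit 5; 11 ft³ remain.
Put B9 (32 ft³) in storage unit 6; 18 ft³ remain.
Put B10 (23 ft³) in storage unit 7; 27 ft³ remain.
Put B11 (37 ft³) in storage unit 8; 13 ft³ remain.
Put B12 (5 ft³) in storage unit 1; 12 ft³ remain.
Put B13 (25 ft³) in storage unit 7; 2 ft³ remain.
Put B14 (7 ft³) in storage unit 1; 5 ft³ remain.
Put B15 (8 ft³) in storage unit 3; 0 ft³ remain.
Put B16 (48 ft³) in storage unit 9; 2 ft³ remain.
Final storage units: [7,20,6,5,7] [48] [42,8] [47] [20,19] [32] [23,25] [37] [48].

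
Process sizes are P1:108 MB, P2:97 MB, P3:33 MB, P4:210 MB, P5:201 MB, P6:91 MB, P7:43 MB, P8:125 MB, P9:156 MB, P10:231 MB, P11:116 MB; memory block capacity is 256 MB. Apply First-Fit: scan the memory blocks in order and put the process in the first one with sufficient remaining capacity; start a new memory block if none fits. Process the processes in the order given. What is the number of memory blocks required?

P1 (108 MB) → memory block 1 (remaining 148 MB)
P2 (97 MB) → memory block 1 (remaining 51 MB)
P3 (33 MB) → memory block 1 (remaining 18 MB)
P4 (210 MB) → memory block 2 (remaining 46 MB)
P5 (201 MB) → memory block 3 (remaining 55 MB)
P6 (91 MB) → memory block 4 (remaining 165 MB)
P7 (43 MB) → memory block 2 (remaining 3 MB)
P8 (125 MB) → memory block 4 (remaining 40 MB)
P9 (156 MB) → memory block 5 (remaining 100 MB)
P10 (231 MB) → memory block 6 (remaining 25 MB)
P11 (116 MB) → memory block 7 (remaining 140 MB)
Final memory blocks: [108,97,33] [210,43] [201] [91,125] [156] [231] [116].

7 memory blocks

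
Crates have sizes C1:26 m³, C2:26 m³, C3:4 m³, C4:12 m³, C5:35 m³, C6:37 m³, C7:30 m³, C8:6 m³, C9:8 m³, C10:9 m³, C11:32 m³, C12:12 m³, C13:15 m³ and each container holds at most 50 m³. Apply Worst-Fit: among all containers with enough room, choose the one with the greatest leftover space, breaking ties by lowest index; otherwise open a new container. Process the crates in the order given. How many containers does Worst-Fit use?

C1 (26 m³) → container 1 (remaining 24 m³)
C2 (26 m³) → container 2 (remaining 24 m³)
C3 (4 m³) → container 1 (remaining 20 m³)
C4 (12 m³) → container 2 (remaining 12 m³)
C5 (35 m³) → container 3 (remaining 15 m³)
C6 (37 m³) → container 4 (remaining 13 m³)
C7 (30 m³) → container 5 (remaining 20 m³)
C8 (6 m³) → container 1 (remaining 14 m³)
C9 (8 m³) → container 5 (remaining 12 m³)
C10 (9 m³) → container 3 (remaining 6 m³)
C11 (32 m³) → container 6 (remaining 18 m³)
C12 (12 m³) → container 6 (remaining 6 m³)
C13 (15 m³) → container 7 (remaining 35 m³)

7 containers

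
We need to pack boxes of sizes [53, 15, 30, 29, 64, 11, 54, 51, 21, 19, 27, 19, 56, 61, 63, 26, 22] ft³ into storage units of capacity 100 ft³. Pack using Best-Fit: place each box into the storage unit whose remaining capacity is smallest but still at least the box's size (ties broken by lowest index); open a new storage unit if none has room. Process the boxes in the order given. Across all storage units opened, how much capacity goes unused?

53 ft³ → storage unit 1 (remaining 47 ft³)
15 ft³ → storage unit 1 (remaining 32 ft³)
30 ft³ → storage unit 1 (remaining 2 ft³)
29 ft³ → storage unit 2 (remaining 71 ft³)
64 ft³ → storage unit 2 (remaining 7 ft³)
11 ft³ → storage unit 3 (remaining 89 ft³)
54 ft³ → storage unit 3 (remaining 35 ft³)
51 ft³ → storage unit 4 (remaining 49 ft³)
21 ft³ → storage unit 3 (remaining 14 ft³)
19 ft³ → storage unit 4 (remaining 30 ft³)
27 ft³ → storage unit 4 (remaining 3 ft³)
19 ft³ → storage unit 5 (remaining 81 ft³)
56 ft³ → storage unit 5 (remaining 25 ft³)
61 ft³ → storage unit 6 (remaining 39 ft³)
63 ft³ → storage unit 7 (remaining 37 ft³)
26 ft³ → storage unit 7 (remaining 11 ft³)
22 ft³ → storage unit 5 (remaining 3 ft³)
7 storage units × 100 ft³ = 700 ft³; used 621 ft³; unused 79 ft³.

79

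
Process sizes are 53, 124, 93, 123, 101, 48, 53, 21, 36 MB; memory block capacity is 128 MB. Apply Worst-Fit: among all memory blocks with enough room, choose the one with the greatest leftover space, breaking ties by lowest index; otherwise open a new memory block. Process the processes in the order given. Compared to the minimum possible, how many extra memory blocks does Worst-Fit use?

0

Worst-Fit: [53,48] [124] [93] [123] [101] [53,21,36] → 6 memory blocks.
Total size 652 MB; any packing needs at least ⌈652/128⌉ = 6 memory blocks.
So 6 is already optimal.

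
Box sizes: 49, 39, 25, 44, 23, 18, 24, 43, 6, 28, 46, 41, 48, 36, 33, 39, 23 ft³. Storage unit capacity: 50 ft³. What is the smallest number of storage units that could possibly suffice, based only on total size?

Total size = 49 + 39 + 25 + 44 + 23 + 18 + 24 + 43 + 6 + 28 + 46 + 41 + 48 + 36 + 33 + 39 + 23 = 565 ft³.
⌈565 / 50⌉ = 12.

12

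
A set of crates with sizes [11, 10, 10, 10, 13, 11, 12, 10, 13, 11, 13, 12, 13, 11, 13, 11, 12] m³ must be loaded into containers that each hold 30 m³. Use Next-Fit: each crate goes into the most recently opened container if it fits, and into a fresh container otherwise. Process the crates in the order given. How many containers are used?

9

Put 11 m³ in container 1; 19 m³ remain.
Put 10 m³ in container 1; 9 m³ remain.
Put 10 m³ in container 2; 20 m³ remain.
Put 10 m³ in container 2; 10 m³ remain.
Put 13 m³ in container 3; 17 m³ remain.
Put 11 m³ in container 3; 6 m³ remain.
Put 12 m³ in container 4; 18 m³ remain.
Put 10 m³ in container 4; 8 m³ remain.
Put 13 m³ in container 5; 17 m³ remain.
Put 11 m³ in container 5; 6 m³ remain.
Put 13 m³ in container 6; 17 m³ remain.
Put 12 m³ in container 6; 5 m³ remain.
Put 13 m³ in container 7; 17 m³ remain.
Put 11 m³ in container 7; 6 m³ remain.
Put 13 m³ in container 8; 17 m³ remain.
Put 11 m³ in container 8; 6 m³ remain.
Put 12 m³ in container 9; 18 m³ remain.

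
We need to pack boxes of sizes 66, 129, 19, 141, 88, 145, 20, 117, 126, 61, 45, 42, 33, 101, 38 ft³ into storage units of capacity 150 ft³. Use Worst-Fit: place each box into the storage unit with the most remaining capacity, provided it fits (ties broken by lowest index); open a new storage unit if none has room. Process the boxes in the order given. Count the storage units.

66 ft³ → storage unit 1 (remaining 84 ft³)
129 ft³ → storage unit 2 (remaining 21 ft³)
19 ft³ → storage unit 1 (remaining 65 ft³)
141 ft³ → storage unit 3 (remaining 9 ft³)
88 ft³ → storage unit 4 (remaining 62 ft³)
145 ft³ → storage unit 5 (remaining 5 ft³)
20 ft³ → storage unit 1 (remaining 45 ft³)
117 ft³ → storage unit 6 (remaining 33 ft³)
126 ft³ → storage unit 7 (remaining 24 ft³)
61 ft³ → storage unit 4 (remaining 1 ft³)
45 ft³ → storage unit 1 (remaining 0 ft³)
42 ft³ → storage unit 8 (remaining 108 ft³)
33 ft³ → storage unit 8 (remaining 75 ft³)
101 ft³ → storage unit 9 (remaining 49 ft³)
38 ft³ → storage unit 8 (remaining 37 ft³)
Final storage units: [66,19,20,45] [129] [141] [88,61] [145] [117] [126] [42,33,38] [101].

9 storage units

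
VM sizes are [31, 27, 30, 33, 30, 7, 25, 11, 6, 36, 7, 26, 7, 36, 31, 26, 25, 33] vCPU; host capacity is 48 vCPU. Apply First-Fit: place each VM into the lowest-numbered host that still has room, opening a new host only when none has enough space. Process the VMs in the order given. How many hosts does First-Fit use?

host 1: place 31 vCPU, 17 vCPU left
host 2: place 27 vCPU, 21 vCPU left
host 3: place 30 vCPU, 18 vCPU left
host 4: place 33 vCPU, 15 vCPU left
host 5: place 30 vCPU, 18 vCPU left
host 1: place 7 vCPU, 10 vCPU left
host 6: place 25 vCPU, 23 vCPU left
host 2: place 11 vCPU, 10 vCPU left
host 1: place 6 vCPU, 4 vCPU left
host 7: place 36 vCPU, 12 vCPU left
host 2: place 7 vCPU, 3 vCPU left
host 8: place 26 vCPU, 22 vCPU left
host 3: place 7 vCPU, 11 vCPU left
host 9: place 36 vCPU, 12 vCPU left
host 10: place 31 vCPU, 17 vCPU left
host 11: place 26 vCPU, 22 vCPU left
host 12: place 25 vCPU, 23 vCPU left
host 13: place 33 vCPU, 15 vCPU left

13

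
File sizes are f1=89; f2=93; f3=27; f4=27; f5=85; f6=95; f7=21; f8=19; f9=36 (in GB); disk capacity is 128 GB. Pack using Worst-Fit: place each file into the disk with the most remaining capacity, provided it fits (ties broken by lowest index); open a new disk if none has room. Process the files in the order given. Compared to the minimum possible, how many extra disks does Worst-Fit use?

Worst-Fit: [89,27] [93,27] [85,21] [95,19] [36] → 5 disks.
Total size 492 GB; any packing needs at least ⌈492/128⌉ = 4 disks.
An optimal packing achieves that bound: [95,27] [93,27] [89,36] [85,21,19] → 4 disks.
Excess: 5 − 4 = 1.

1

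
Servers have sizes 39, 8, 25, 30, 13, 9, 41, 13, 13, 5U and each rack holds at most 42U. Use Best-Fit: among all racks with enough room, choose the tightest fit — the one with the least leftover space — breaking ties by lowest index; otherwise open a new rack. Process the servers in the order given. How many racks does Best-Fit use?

5

39U → rack 1 (remaining 3U)
8U → rack 2 (remaining 34U)
25U → rack 2 (remaining 9U)
30U → rack 3 (remaining 12U)
13U → rack 4 (remaining 29U)
9U → rack 2 (remaining 0U)
41U → rack 5 (remaining 1U)
13U → rack 4 (remaining 16U)
13U → rack 4 (remaining 3U)
5U → rack 3 (remaining 7U)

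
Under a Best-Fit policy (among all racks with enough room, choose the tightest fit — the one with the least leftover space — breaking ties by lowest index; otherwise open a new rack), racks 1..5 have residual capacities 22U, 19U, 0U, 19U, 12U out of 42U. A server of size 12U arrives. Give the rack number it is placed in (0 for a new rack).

5

Racks with room: rack 1 (22U), rack 2 (19U), rack 4 (19U), rack 5 (12U).
Tightest fit is rack 5 with 12U free.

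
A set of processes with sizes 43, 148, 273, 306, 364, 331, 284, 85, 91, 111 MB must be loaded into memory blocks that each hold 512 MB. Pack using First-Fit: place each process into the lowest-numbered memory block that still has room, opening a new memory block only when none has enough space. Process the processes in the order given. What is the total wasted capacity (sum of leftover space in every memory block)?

524

Put 43 MB in memory block 1; 469 MB remain.
Put 148 MB in memory block 1; 321 MB remain.
Put 273 MB in memory block 1; 48 MB remain.
Put 306 MB in memory block 2; 206 MB remain.
Put 364 MB in memory block 3; 148 MB remain.
Put 331 MB in memory block 4; 181 MB remain.
Put 284 MB in memory block 5; 228 MB remain.
Put 85 MB in memory block 2; 121 MB remain.
Put 91 MB in memory block 2; 30 MB remain.
Put 111 MB in memory block 3; 37 MB remain.
5 memory blocks × 512 MB = 2560 MB; used 2036 MB; unused 524 MB.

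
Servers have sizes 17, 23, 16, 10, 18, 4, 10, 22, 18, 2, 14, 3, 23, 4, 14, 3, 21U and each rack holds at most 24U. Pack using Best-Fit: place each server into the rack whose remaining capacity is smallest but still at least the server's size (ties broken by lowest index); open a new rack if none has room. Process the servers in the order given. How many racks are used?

rack 1: place 17U, 7U left
rack 2: place 23U, 1U left
rack 3: place 16U, 8U left
rack 4: place 10U, 14U left
rack 5: place 18U, 6U left
rack 5: place 4U, 2U left
rack 4: place 10U, 4U left
rack 6: place 22U, 2U left
rack 7: place 18U, 6U left
rack 5: place 2U, 0U left
rack 8: place 14U, 10U left
rack 4: place 3U, 1U left
rack 9: place 23U, 1U left
rack 7: place 4U, 2U left
rack 10: place 14U, 10U left
rack 1: place 3U, 4U left
rack 11: place 21U, 3U left
Final racks: [17,3] [23] [16] [10,10,3] [18,4,2] [22] [18,4] [14] [23] [14] [21].

11 racks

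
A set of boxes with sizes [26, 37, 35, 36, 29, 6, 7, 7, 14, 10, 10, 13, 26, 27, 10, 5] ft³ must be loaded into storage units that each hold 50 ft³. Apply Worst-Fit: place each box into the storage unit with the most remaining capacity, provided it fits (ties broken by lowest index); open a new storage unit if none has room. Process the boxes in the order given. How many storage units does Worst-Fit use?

storage unit 1: place 26 ft³, 24 ft³ left
storage unit 2: place 37 ft³, 13 ft³ left
storage unit 3: place 35 ft³, 15 ft³ left
storage unit 4: place 36 ft³, 14 ft³ left
storage unit 5: place 29 ft³, 21 ft³ left
storage unit 1: place 6 ft³, 18 ft³ left
storage unit 5: place 7 ft³, 14 ft³ left
storage unit 1: place 7 ft³, 11 ft³ left
storage unit 3: place 14 ft³, 1 ft³ left
storage unit 4: place 10 ft³, 4 ft³ left
storage unit 5: place 10 ft³, 4 ft³ left
storage unit 2: place 13 ft³, 0 ft³ left
storage unit 6: place 26 ft³, 24 ft³ left
storage unit 7: place 27 ft³, 23 ft³ left
storage unit 6: place 10 ft³, 14 ft³ left
storage unit 7: place 5 ft³, 18 ft³ left

7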